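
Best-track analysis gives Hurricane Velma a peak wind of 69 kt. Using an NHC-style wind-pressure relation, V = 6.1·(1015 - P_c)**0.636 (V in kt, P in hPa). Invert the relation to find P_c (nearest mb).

970 mb

ΔP = (V / 6.1)^(1/0.636) = (69/6.1)^1.572.
69/6.1 = 11.311; 11.311^1.572 ≈ 45.34 mb.
P_c = 1015 − 45.34 = 969.66 ≈ 970 mb.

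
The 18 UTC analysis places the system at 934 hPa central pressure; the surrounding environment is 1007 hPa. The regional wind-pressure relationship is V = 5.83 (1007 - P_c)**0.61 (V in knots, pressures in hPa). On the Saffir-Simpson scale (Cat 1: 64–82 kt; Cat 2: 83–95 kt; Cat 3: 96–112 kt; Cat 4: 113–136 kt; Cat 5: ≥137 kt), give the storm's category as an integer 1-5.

1

ΔP = 1007 − 934 = 73 hPa.
V ≈ 5.83 × 73^0.61 = 5.83 × 13.70 ≈ 80 kt.
80 kt falls in the Category 1 band.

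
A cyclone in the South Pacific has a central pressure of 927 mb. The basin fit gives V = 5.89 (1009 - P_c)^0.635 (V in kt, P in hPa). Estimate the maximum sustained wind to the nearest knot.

97 kt

ΔP = 1009 − 927 = 82 mb.
82^0.635 ≈ 16.416.
V ≈ 5.89 × 16.416 ≈ 96.7 kt.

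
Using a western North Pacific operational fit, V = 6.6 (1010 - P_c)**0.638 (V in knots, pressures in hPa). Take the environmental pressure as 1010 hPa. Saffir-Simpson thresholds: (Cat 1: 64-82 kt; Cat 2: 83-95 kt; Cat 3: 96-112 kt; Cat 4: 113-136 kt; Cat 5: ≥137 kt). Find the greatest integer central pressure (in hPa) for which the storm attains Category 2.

957 hPa

Category 2 begins at V = 83 kt.
Required ΔP = (83/6.6)^(1/0.638) = 12.576^1.567 ≈ 52.89 hPa.
P_c ≤ 1010 − 52.89 = 957.11, so the highest integer P_c is 957 hPa.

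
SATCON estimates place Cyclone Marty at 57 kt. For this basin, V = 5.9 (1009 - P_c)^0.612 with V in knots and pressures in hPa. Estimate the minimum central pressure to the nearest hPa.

ΔP = (V / 5.9)^(1/0.612) = (57/5.9)^1.634.
57/5.9 = 9.661; 9.661^1.634 ≈ 40.69 hPa.
P_c = 1009 − 40.69 = 968.31 ≈ 968 hPa.

968 hPa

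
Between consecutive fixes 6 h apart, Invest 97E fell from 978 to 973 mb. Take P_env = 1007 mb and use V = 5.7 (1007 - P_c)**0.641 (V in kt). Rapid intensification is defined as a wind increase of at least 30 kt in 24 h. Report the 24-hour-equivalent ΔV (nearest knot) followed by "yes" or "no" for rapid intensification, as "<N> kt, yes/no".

V₁: ΔP = 29, V ≈ 5.7 × 29^0.641 ≈ 49.35 kt.
V₂: ΔP = 34, V ≈ 5.7 × 34^0.641 ≈ 54.65 kt.
ΔV over 6 h = 5.30 kt → 24 h equivalent = 5.30 × 24/6 ≈ 21.20 kt.
21 kt < 30 kt ⇒ not rapid intensification.

21 kt, no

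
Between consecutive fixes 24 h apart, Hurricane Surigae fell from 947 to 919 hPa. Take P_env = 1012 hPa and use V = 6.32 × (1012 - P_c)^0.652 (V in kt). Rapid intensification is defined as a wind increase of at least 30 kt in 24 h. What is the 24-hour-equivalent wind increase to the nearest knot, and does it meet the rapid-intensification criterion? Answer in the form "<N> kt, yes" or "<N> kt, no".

V₁: ΔP = 65, V ≈ 6.32 × 65^0.652 ≈ 96.10 kt.
V₂: ΔP = 93, V ≈ 6.32 × 93^0.652 ≈ 121.39 kt.
ΔV over 24 h = 25.29 kt → 24 h equivalent = 25.29 × 24/24 ≈ 25.29 kt.
25 kt < 30 kt ⇒ not rapid intensification.

25 kt, no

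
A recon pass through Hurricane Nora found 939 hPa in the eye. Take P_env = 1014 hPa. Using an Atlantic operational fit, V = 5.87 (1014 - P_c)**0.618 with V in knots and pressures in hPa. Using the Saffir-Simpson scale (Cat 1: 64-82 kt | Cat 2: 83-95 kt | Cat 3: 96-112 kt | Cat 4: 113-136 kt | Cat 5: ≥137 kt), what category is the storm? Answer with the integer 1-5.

2

ΔP = 1014 − 939 = 75 hPa.
V ≈ 5.87 × 75^0.618 = 5.87 × 14.41 ≈ 85 kt.
85 kt falls in the Category 2 band.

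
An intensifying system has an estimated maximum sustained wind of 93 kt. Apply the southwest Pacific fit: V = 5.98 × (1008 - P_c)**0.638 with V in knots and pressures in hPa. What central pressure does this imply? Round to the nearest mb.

ΔP = (V / 5.98)^(1/0.638) = (93/5.98)^1.567.
93/5.98 = 15.552; 15.552^1.567 ≈ 73.79 mb.
P_c = 1008 − 73.79 = 934.21 ≈ 934 mb.

934 mb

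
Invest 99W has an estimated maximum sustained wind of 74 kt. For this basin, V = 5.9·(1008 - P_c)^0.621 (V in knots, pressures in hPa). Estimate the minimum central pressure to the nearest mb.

949 mb

ΔP = (V / 5.9)^(1/0.621) = (74/5.9)^1.610.
74/5.9 = 12.542; 12.542^1.610 ≈ 58.71 mb.
P_c = 1008 − 58.71 = 949.29 ≈ 949 mb.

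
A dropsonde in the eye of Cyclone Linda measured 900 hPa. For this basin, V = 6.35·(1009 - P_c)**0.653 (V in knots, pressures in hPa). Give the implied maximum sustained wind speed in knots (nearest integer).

ΔP = 1009 − 900 = 109 hPa.
109^0.653 ≈ 21.401.
V ≈ 6.35 × 21.401 ≈ 135.9 kt.

136 kt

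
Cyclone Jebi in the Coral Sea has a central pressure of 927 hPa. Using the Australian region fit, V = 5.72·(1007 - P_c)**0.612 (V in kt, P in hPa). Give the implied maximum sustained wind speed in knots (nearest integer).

ΔP = 1007 − 927 = 80 hPa.
80^0.612 ≈ 14.611.
V ≈ 5.72 × 14.611 ≈ 83.6 kt.

84 kt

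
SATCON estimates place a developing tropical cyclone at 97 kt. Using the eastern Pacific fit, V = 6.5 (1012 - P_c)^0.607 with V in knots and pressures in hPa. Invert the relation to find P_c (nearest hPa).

ΔP = (V / 6.5)^(1/0.607) = (97/6.5)^1.647.
97/6.5 = 14.923; 14.923^1.647 ≈ 85.88 hPa.
P_c = 1012 − 85.88 = 926.12 ≈ 926 hPa.

926 hPa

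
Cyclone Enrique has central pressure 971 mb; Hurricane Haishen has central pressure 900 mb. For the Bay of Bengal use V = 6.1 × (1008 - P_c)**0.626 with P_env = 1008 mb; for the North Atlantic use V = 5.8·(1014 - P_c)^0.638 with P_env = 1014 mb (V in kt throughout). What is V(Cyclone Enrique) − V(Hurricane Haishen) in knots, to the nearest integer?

-61 kt

Cyclone Enrique: ΔP = 37; V ≈ 6.1 × 37^0.626 ≈ 58.48 kt.
Hurricane Haishen: ΔP = 114; V ≈ 5.8 × 114^0.638 ≈ 119.05 kt.
Difference ≈ 58.48 − 119.05 = -60.57 → -61 kt.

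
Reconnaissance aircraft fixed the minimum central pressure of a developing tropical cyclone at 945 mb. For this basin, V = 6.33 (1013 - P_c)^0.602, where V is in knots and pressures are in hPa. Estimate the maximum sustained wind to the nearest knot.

ΔP = 1013 − 945 = 68 mb.
68^0.602 ≈ 12.681.
V ≈ 6.33 × 12.681 ≈ 80.3 kt.

80 kt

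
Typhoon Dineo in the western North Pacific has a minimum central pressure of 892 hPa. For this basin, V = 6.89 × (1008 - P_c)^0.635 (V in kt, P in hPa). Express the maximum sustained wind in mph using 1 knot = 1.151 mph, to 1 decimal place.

162.3 mph

ΔP = 1008 − 892 = 116 hPa.
V ≈ 6.89 × 116^0.635 = 6.89 × 20.461 ≈ 140.978 kt.
140.978 × 1.151 ≈ 162.27 mph → 162.3 mph.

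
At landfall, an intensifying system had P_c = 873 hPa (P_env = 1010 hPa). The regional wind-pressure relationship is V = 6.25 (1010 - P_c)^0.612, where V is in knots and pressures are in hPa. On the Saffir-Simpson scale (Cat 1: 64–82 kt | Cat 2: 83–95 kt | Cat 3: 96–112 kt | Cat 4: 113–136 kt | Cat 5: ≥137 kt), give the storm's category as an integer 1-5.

4

ΔP = 1010 − 873 = 137 hPa.
V ≈ 6.25 × 137^0.612 = 6.25 × 20.31 ≈ 127 kt.
127 kt falls in the Category 4 band.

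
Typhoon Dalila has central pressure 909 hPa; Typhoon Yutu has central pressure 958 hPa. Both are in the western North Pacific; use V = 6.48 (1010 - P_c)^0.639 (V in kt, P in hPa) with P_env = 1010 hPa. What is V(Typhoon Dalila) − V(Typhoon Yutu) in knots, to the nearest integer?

Typhoon Dalila: ΔP = 101; V ≈ 6.48 × 101^0.639 ≈ 123.69 kt.
Typhoon Yutu: ΔP = 52; V ≈ 6.48 × 52^0.639 ≈ 80.93 kt.
Difference ≈ 123.69 − 80.93 = 42.76 → 43 kt.

43 kt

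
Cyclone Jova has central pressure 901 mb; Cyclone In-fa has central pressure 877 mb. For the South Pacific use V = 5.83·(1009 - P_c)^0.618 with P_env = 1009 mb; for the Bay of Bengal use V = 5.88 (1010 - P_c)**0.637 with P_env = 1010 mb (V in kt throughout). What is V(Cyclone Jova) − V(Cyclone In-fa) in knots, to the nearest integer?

Cyclone Jova: ΔP = 108; V ≈ 5.83 × 108^0.618 ≈ 105.27 kt.
Cyclone In-fa: ΔP = 133; V ≈ 5.88 × 133^0.637 ≈ 132.52 kt.
Difference ≈ 105.27 − 132.52 = -27.25 → -27 kt.

-27 kt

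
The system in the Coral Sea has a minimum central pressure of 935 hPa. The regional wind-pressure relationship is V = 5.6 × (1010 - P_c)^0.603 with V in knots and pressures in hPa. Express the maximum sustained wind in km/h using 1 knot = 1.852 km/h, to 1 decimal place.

140.1 km/h

ΔP = 1010 − 935 = 75 hPa.
V ≈ 5.6 × 75^0.603 = 5.6 × 13.510 ≈ 75.657 kt.
75.657 × 1.852 ≈ 140.12 km/h → 140.1 km/h.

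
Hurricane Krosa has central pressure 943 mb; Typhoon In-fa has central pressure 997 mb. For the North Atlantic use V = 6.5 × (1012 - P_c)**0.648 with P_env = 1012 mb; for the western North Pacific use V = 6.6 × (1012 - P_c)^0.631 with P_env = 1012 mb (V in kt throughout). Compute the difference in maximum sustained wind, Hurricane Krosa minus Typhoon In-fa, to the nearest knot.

Hurricane Krosa: ΔP = 69; V ≈ 6.5 × 69^0.648 ≈ 101.04 kt.
Typhoon In-fa: ΔP = 15; V ≈ 6.6 × 15^0.631 ≈ 36.45 kt.
Difference ≈ 101.04 − 36.45 = 64.59 → 65 kt.

65 kt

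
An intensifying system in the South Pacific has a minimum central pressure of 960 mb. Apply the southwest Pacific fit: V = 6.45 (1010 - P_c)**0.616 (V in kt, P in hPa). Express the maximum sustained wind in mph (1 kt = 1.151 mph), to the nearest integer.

83 mph

ΔP = 1010 − 960 = 50 mb.
V ≈ 6.45 × 50^0.616 = 6.45 × 11.132 ≈ 71.800 kt.
71.800 × 1.151 ≈ 82.64 mph → 83 mph.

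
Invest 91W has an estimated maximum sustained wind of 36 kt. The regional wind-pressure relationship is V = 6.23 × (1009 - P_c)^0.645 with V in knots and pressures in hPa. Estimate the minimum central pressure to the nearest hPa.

994 hPa

ΔP = (V / 6.23)^(1/0.645) = (36/6.23)^1.550.
36/6.23 = 5.778; 5.778^1.550 ≈ 15.17 hPa.
P_c = 1009 − 15.17 = 993.83 ≈ 994 hPa.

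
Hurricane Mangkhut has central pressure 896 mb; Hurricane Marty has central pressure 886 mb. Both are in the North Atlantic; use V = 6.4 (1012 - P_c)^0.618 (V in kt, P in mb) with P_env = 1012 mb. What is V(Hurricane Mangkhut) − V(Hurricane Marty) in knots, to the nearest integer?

Hurricane Mangkhut: ΔP = 116; V ≈ 6.4 × 116^0.618 ≈ 120.79 kt.
Hurricane Marty: ΔP = 126; V ≈ 6.4 × 126^0.618 ≈ 127.12 kt.
Difference ≈ 120.79 − 127.12 = -6.33 → -6 kt.

-6 kt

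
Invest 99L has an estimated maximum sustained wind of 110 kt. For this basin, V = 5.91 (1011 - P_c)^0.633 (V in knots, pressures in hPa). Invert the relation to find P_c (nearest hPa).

ΔP = (V / 5.91)^(1/0.633) = (110/5.91)^1.580.
110/5.91 = 18.613; 18.613^1.580 ≈ 101.39 hPa.
P_c = 1011 − 101.39 = 909.61 ≈ 910 hPa.

910 hPa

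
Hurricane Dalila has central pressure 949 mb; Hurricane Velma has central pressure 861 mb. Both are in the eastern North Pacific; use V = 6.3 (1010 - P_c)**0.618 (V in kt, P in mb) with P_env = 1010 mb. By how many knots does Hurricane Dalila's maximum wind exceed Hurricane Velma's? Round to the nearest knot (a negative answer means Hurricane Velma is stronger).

Hurricane Dalila: ΔP = 61; V ≈ 6.3 × 61^0.618 ≈ 79.92 kt.
Hurricane Velma: ΔP = 149; V ≈ 6.3 × 149^0.618 ≈ 138.79 kt.
Difference ≈ 79.92 − 138.79 = -58.87 → -59 kt.

-59 kt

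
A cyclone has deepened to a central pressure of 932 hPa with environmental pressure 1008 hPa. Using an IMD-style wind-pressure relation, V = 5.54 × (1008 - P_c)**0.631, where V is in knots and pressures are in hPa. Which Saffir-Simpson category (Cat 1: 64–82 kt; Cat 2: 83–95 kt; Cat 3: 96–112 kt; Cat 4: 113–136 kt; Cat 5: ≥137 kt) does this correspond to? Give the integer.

ΔP = 1008 − 932 = 76 hPa.
V ≈ 5.54 × 76^0.631 = 5.54 × 15.37 ≈ 85 kt.
85 kt falls in the Category 2 band.

2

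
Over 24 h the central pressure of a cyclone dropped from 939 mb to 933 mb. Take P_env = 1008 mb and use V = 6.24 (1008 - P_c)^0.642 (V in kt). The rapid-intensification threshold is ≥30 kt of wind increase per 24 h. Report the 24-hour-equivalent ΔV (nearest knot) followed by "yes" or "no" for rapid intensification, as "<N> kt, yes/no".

V₁: ΔP = 69, V ≈ 6.24 × 69^0.642 ≈ 94.56 kt.
V₂: ΔP = 75, V ≈ 6.24 × 75^0.642 ≈ 99.76 kt.
ΔV over 24 h = 5.20 kt → 24 h equivalent = 5.20 × 24/24 ≈ 5.20 kt.
5 kt < 30 kt ⇒ not rapid intensification.

5 kt, no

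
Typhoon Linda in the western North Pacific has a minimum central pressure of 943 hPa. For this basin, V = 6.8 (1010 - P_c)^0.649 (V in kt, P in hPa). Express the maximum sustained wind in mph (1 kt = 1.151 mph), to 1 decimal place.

ΔP = 1010 − 943 = 67 hPa.
V ≈ 6.8 × 67^0.649 = 6.8 × 15.315 ≈ 104.143 kt.
104.143 × 1.151 ≈ 119.87 mph → 119.9 mph.

119.9 mph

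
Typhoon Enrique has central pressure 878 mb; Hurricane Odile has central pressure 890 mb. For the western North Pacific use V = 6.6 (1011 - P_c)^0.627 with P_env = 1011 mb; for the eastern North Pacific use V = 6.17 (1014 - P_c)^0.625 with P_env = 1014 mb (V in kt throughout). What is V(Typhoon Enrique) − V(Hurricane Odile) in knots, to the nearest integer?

16 kt

Typhoon Enrique: ΔP = 133; V ≈ 6.6 × 133^0.627 ≈ 141.64 kt.
Hurricane Odile: ΔP = 124; V ≈ 6.17 × 124^0.625 ≈ 125.51 kt.
Difference ≈ 141.64 − 125.51 = 16.13 → 16 kt.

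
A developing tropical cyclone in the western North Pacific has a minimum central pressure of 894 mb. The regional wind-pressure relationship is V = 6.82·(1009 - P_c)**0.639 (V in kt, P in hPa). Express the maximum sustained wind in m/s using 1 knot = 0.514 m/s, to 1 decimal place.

ΔP = 1009 − 894 = 115 mb.
V ≈ 6.82 × 115^0.639 = 6.82 × 20.739 ≈ 141.439 kt.
141.439 × 0.514 ≈ 72.70 m/s → 72.7 m/s.

72.7 m/s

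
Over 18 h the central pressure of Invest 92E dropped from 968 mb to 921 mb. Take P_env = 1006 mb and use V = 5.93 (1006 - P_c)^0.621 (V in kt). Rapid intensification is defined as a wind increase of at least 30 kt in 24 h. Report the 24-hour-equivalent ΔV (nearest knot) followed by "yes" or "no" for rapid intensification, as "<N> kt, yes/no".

49 kt, yes

V₁: ΔP = 38, V ≈ 5.93 × 38^0.621 ≈ 56.77 kt.
V₂: ΔP = 85, V ≈ 5.93 × 85^0.621 ≈ 93.59 kt.
ΔV over 18 h = 36.82 kt → 24 h equivalent = 36.82 × 24/18 ≈ 49.09 kt.
49 kt ≥ 30 kt ⇒ rapid intensification.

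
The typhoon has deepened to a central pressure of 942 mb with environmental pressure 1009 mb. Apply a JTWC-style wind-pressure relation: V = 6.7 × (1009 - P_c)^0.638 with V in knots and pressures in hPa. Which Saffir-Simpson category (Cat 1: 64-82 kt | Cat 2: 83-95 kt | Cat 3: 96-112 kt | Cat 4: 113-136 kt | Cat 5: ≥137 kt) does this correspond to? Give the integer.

ΔP = 1009 − 942 = 67 mb.
V ≈ 6.7 × 67^0.638 = 6.7 × 14.62 ≈ 98 kt.
98 kt falls in the Category 3 band.

3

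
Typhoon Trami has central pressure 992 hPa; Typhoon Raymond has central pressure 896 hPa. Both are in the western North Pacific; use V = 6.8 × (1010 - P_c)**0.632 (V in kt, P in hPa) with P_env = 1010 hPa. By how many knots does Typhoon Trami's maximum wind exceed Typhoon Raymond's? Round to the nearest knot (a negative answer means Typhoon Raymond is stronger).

-93 kt

Typhoon Trami: ΔP = 18; V ≈ 6.8 × 18^0.632 ≈ 42.25 kt.
Typhoon Raymond: ΔP = 114; V ≈ 6.8 × 114^0.632 ≈ 135.67 kt.
Difference ≈ 42.25 − 135.67 = -93.42 → -93 kt.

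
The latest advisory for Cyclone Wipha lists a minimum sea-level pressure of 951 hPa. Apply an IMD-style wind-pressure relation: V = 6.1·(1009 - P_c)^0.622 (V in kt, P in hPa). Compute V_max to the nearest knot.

76 kt

ΔP = 1009 − 951 = 58 hPa.
58^0.622 ≈ 12.498.
V ≈ 6.1 × 12.498 ≈ 76.2 kt.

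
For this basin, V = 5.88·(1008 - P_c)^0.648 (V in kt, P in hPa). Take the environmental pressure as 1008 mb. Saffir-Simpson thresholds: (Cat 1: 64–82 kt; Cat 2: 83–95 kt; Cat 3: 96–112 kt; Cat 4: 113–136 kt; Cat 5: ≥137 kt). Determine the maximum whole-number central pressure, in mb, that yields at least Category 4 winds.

Category 4 begins at V = 113 kt.
Required ΔP = (113/5.88)^(1/0.648) = 19.218^1.543 ≈ 95.72 mb.
P_c ≤ 1008 − 95.72 = 912.28, so the highest integer P_c is 912 mb.

912 mb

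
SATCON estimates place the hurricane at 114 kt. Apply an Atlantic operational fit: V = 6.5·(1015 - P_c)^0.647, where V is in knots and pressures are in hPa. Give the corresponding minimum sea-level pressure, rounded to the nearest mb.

931 mb

ΔP = (V / 6.5)^(1/0.647) = (114/6.5)^1.546.
114/6.5 = 17.538; 17.538^1.546 ≈ 83.70 mb.
P_c = 1015 − 83.70 = 931.30 ≈ 931 mb.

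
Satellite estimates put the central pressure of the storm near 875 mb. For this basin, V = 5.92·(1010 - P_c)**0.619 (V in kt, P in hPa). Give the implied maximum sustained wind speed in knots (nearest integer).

ΔP = 1010 − 875 = 135 mb.
135^0.619 ≈ 20.829.
V ≈ 5.92 × 20.829 ≈ 123.3 kt.

123 kt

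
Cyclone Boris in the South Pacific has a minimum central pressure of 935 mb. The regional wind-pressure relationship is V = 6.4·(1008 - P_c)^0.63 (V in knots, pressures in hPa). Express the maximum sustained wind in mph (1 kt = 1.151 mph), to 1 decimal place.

109.9 mph

ΔP = 1008 − 935 = 73 mb.
V ≈ 6.4 × 73^0.63 = 6.4 × 14.924 ≈ 95.515 kt.
95.515 × 1.151 ≈ 109.94 mph → 109.9 mph.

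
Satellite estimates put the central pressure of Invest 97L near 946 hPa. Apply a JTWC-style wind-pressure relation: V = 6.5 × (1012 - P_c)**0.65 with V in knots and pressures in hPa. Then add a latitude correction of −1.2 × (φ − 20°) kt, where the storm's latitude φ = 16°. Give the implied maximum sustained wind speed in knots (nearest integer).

104 kt

ΔP = 1012 − 946 = 66 hPa.
66^0.65 ≈ 15.230.
V ≈ 6.5 × 15.230 ≈ 99.0 kt.
Latitude correction: −1.2 × (16 − 20) = 4.8 kt.
Corrected V ≈ 103.8 kt → 104 kt.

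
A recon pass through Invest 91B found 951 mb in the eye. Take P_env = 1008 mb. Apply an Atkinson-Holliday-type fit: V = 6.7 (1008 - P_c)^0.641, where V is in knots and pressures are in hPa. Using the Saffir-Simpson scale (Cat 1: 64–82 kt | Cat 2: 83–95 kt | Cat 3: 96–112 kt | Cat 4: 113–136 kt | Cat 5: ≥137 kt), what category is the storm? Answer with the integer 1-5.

ΔP = 1008 − 951 = 57 mb.
V ≈ 6.7 × 57^0.641 = 6.7 × 13.35 ≈ 89 kt.
89 kt falls in the Category 2 band.

2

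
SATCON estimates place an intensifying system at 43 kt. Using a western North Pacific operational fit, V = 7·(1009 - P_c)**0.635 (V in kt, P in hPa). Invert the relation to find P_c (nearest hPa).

992 hPa

ΔP = (V / 7)^(1/0.635) = (43/7)^1.575.
43/7 = 6.143; 6.143^1.575 ≈ 17.44 hPa.
P_c = 1009 − 17.44 = 991.56 ≈ 992 hPa.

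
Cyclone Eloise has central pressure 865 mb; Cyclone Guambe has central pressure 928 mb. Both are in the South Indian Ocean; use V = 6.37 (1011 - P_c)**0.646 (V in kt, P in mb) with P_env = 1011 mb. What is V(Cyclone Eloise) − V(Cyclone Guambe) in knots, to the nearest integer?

Cyclone Eloise: ΔP = 146; V ≈ 6.37 × 146^0.646 ≈ 159.34 kt.
Cyclone Guambe: ΔP = 83; V ≈ 6.37 × 83^0.646 ≈ 110.63 kt.
Difference ≈ 159.34 − 110.63 = 48.71 → 49 kt.

49 kt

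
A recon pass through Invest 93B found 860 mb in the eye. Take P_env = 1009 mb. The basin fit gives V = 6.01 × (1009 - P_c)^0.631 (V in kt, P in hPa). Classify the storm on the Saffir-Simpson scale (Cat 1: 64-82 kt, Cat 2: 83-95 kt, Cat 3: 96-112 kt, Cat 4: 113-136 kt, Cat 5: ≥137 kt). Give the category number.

5

ΔP = 1009 − 860 = 149 mb.
V ≈ 6.01 × 149^0.631 = 6.01 × 23.51 ≈ 141 kt.
141 kt falls in the Category 5 band.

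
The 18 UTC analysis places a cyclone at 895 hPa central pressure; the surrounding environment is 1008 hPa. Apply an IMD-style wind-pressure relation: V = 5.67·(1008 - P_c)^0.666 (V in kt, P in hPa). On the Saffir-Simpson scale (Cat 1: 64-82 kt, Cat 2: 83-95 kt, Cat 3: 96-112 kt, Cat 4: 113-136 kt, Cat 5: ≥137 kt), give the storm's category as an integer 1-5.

4

ΔP = 1008 − 895 = 113 hPa.
V ≈ 5.67 × 113^0.666 = 5.67 × 23.30 ≈ 132 kt.
132 kt falls in the Category 4 band.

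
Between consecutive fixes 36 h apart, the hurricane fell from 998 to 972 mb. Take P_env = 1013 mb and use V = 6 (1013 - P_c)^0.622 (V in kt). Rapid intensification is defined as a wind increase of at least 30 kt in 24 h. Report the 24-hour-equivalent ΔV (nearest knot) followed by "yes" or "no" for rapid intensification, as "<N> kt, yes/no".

19 kt, no

V₁: ΔP = 15, V ≈ 6 × 15^0.622 ≈ 32.34 kt.
V₂: ΔP = 41, V ≈ 6 × 41^0.622 ≈ 60.44 kt.
ΔV over 36 h = 28.10 kt → 24 h equivalent = 28.10 × 24/36 ≈ 18.73 kt.
19 kt < 30 kt ⇒ not rapid intensification.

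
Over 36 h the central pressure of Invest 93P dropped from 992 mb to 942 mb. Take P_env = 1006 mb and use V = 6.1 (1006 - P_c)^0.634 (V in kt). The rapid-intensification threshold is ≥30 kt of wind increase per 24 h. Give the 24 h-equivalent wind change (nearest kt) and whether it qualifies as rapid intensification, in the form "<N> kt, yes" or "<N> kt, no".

35 kt, yes

V₁: ΔP = 14, V ≈ 6.1 × 14^0.634 ≈ 32.51 kt.
V₂: ΔP = 64, V ≈ 6.1 × 64^0.634 ≈ 85.20 kt.
ΔV over 36 h = 52.69 kt → 24 h equivalent = 52.69 × 24/36 ≈ 35.13 kt.
35 kt ≥ 30 kt ⇒ rapid intensification.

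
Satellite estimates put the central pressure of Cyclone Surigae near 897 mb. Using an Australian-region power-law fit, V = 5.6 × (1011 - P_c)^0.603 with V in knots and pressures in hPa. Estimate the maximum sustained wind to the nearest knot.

ΔP = 1011 − 897 = 114 mb.
114^0.603 ≈ 17.391.
V ≈ 5.6 × 17.391 ≈ 97.4 kt.

97 kt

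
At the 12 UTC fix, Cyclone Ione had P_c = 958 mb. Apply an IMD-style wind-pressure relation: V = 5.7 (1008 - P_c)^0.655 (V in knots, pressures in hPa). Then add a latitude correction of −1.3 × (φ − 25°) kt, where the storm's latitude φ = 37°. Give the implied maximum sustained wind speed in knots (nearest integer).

58 kt

ΔP = 1008 − 958 = 50 mb.
50^0.655 ≈ 12.967.
V ≈ 5.7 × 12.967 ≈ 73.9 kt.
Latitude correction: −1.3 × (37 − 25) = -15.6 kt.
Corrected V ≈ 58.3 kt → 58 kt.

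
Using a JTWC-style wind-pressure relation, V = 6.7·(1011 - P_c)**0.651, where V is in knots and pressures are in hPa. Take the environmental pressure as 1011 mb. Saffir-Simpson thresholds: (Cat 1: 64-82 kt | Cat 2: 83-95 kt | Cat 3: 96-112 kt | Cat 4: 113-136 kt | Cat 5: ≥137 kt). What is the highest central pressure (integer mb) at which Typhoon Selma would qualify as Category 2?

963 mb

Category 2 begins at V = 83 kt.
Required ΔP = (83/6.7)^(1/0.651) = 12.388^1.536 ≈ 47.75 mb.
P_c ≤ 1011 − 47.75 = 963.25, so the highest integer P_c is 963 mb.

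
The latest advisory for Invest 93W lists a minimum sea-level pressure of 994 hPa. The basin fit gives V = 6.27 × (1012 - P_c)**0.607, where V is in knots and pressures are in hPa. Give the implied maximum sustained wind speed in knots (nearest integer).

36 kt

ΔP = 1012 − 994 = 18 hPa.
18^0.607 ≈ 5.780.
V ≈ 6.27 × 5.780 ≈ 36.2 kt.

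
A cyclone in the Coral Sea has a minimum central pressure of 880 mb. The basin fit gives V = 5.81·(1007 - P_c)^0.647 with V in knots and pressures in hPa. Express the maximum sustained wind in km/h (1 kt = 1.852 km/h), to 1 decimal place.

247.2 km/h

ΔP = 1007 − 880 = 127 mb.
V ≈ 5.81 × 127^0.647 = 5.81 × 22.970 ≈ 133.456 kt.
133.456 × 1.852 ≈ 247.16 km/h → 247.2 km/h.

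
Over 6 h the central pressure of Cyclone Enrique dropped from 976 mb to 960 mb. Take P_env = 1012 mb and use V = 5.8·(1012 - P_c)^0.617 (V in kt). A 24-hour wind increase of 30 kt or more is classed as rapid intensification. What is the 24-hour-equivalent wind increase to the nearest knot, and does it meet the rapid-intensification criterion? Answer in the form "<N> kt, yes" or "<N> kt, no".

V₁: ΔP = 36, V ≈ 5.8 × 36^0.617 ≈ 52.93 kt.
V₂: ΔP = 52, V ≈ 5.8 × 52^0.617 ≈ 66.41 kt.
ΔV over 6 h = 13.48 kt → 24 h equivalent = 13.48 × 24/6 ≈ 53.92 kt.
54 kt ≥ 30 kt ⇒ rapid intensification.

54 kt, yes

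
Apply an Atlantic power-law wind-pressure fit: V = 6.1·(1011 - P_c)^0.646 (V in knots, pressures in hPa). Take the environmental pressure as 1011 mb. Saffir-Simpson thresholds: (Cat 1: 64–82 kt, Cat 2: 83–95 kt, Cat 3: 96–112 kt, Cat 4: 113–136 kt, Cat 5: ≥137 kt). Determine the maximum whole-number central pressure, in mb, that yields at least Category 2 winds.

Category 2 begins at V = 83 kt.
Required ΔP = (83/6.1)^(1/0.646) = 13.607^1.548 ≈ 56.89 mb.
P_c ≤ 1011 − 56.89 = 954.11, so the highest integer P_c is 954 mb.

954 mb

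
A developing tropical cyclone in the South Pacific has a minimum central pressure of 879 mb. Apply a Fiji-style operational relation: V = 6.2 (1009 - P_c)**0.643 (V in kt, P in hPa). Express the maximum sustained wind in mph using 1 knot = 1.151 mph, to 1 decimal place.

163.2 mph

ΔP = 1009 − 879 = 130 mb.
V ≈ 6.2 × 130^0.643 = 6.2 × 22.870 ≈ 141.794 kt.
141.794 × 1.151 ≈ 163.20 mph → 163.2 mph.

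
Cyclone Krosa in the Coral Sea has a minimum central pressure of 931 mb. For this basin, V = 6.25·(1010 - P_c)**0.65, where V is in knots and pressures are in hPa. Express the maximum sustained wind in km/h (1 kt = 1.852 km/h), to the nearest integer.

ΔP = 1010 − 931 = 79 mb.
V ≈ 6.25 × 79^0.65 = 6.25 × 17.118 ≈ 106.989 kt.
106.989 × 1.852 ≈ 198.14 km/h → 198 km/h.

198 km/h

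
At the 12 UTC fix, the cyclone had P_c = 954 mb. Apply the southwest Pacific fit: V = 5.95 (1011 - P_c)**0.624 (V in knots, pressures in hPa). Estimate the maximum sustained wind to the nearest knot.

74 kt

ΔP = 1011 − 954 = 57 mb.
57^0.624 ≈ 12.464.
V ≈ 5.95 × 12.464 ≈ 74.2 kt.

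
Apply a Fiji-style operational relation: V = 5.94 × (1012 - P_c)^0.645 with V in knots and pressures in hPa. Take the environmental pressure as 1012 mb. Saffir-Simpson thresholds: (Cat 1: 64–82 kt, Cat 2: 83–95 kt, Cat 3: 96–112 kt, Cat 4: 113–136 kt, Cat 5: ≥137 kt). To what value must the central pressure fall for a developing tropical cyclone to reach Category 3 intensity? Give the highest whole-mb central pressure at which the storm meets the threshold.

937 mb

Category 3 begins at V = 96 kt.
Required ΔP = (96/5.94)^(1/0.645) = 16.162^1.550 ≈ 74.75 mb.
P_c ≤ 1012 − 74.75 = 937.25, so the highest integer P_c is 937 mb.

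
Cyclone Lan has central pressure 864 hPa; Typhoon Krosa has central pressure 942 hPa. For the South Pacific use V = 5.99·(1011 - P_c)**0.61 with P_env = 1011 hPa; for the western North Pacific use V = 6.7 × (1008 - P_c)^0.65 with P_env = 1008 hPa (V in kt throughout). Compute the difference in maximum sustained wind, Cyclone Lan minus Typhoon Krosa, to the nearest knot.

Cyclone Lan: ΔP = 147; V ≈ 5.99 × 147^0.61 ≈ 125.74 kt.
Typhoon Krosa: ΔP = 66; V ≈ 6.7 × 66^0.65 ≈ 102.04 kt.
Difference ≈ 125.74 − 102.04 = 23.70 → 24 kt.

24 kt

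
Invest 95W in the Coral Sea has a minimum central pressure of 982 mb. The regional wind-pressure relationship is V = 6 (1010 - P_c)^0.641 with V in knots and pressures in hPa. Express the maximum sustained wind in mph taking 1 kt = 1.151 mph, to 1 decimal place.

58.5 mph

ΔP = 1010 − 982 = 28 mb.
V ≈ 6 × 28^0.641 = 6 × 8.465 ≈ 50.790 kt.
50.790 × 1.151 ≈ 58.46 mph → 58.5 mph.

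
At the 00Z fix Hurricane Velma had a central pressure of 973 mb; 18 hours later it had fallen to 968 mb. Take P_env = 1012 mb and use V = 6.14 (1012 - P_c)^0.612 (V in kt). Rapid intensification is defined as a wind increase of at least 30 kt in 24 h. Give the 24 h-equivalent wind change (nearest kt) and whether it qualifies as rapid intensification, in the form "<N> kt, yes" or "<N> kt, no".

V₁: ΔP = 39, V ≈ 6.14 × 39^0.612 ≈ 57.80 kt.
V₂: ΔP = 44, V ≈ 6.14 × 44^0.612 ≈ 62.22 kt.
ΔV over 18 h = 4.42 kt → 24 h equivalent = 4.42 × 24/18 ≈ 5.89 kt.
6 kt < 30 kt ⇒ not rapid intensification.

6 kt, no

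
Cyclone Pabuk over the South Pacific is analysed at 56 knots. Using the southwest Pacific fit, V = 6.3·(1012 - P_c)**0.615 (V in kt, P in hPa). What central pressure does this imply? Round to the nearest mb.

ΔP = (V / 6.3)^(1/0.615) = (56/6.3)^1.626.
56/6.3 = 8.889; 8.889^1.626 ≈ 34.90 mb.
P_c = 1012 − 34.90 = 977.10 ≈ 977 mb.

977 mb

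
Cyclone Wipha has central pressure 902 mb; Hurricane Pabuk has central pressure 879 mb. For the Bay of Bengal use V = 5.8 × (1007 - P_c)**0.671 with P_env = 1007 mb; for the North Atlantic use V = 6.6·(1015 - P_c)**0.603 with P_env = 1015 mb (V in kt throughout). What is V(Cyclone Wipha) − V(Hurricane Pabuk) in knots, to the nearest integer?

4 kt

Cyclone Wipha: ΔP = 105; V ≈ 5.8 × 105^0.671 ≈ 131.72 kt.
Hurricane Pabuk: ΔP = 136; V ≈ 6.6 × 136^0.603 ≈ 127.66 kt.
Difference ≈ 131.72 − 127.66 = 4.06 → 4 kt.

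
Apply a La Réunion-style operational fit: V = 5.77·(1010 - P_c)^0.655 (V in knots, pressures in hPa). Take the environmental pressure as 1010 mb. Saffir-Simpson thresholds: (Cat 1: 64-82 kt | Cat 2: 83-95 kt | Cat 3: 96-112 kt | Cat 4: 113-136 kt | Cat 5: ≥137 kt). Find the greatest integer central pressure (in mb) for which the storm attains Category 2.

951 mb

Category 2 begins at V = 83 kt.
Required ΔP = (83/5.77)^(1/0.655) = 14.385^1.527 ≈ 58.59 mb.
P_c ≤ 1010 − 58.59 = 951.41, so the highest integer P_c is 951 mb.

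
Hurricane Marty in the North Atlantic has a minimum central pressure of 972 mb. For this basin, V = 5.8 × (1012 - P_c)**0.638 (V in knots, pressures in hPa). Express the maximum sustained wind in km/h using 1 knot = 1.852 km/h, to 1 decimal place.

113.0 km/h

ΔP = 1012 − 972 = 40 mb.
V ≈ 5.8 × 40^0.638 = 5.8 × 10.522 ≈ 61.030 kt.
61.030 × 1.852 ≈ 113.03 km/h → 113.0 km/h.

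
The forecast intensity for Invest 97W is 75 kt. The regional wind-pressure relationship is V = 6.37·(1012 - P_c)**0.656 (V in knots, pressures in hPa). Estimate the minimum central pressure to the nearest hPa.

ΔP = (V / 6.37)^(1/0.656) = (75/6.37)^1.524.
75/6.37 = 11.774; 11.774^1.524 ≈ 42.90 hPa.
P_c = 1012 − 42.90 = 969.10 ≈ 969 hPa.

969 hPa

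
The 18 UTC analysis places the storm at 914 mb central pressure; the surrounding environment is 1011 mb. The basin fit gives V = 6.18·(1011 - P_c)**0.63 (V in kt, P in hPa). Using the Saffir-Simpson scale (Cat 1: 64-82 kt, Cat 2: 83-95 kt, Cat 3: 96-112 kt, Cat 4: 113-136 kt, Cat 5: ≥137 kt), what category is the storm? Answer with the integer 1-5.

ΔP = 1011 − 914 = 97 mb.
V ≈ 6.18 × 97^0.63 = 6.18 × 17.85 ≈ 110 kt.
110 kt falls in the Category 3 band.

3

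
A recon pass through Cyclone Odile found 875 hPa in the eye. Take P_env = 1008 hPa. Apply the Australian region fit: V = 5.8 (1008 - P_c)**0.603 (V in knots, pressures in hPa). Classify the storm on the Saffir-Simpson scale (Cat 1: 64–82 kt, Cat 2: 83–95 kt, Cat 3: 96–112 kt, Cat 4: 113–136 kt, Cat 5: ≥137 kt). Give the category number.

3

ΔP = 1008 − 875 = 133 hPa.
V ≈ 5.8 × 133^0.603 = 5.8 × 19.08 ≈ 111 kt.
111 kt falls in the Category 3 band.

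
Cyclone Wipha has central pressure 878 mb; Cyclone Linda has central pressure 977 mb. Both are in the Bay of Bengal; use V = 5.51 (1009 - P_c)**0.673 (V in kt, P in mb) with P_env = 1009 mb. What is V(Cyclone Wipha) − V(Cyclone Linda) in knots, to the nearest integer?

90 kt

Cyclone Wipha: ΔP = 131; V ≈ 5.51 × 131^0.673 ≈ 146.58 kt.
Cyclone Linda: ΔP = 32; V ≈ 5.51 × 32^0.673 ≈ 56.77 kt.
Difference ≈ 146.58 − 56.77 = 89.81 → 90 kt.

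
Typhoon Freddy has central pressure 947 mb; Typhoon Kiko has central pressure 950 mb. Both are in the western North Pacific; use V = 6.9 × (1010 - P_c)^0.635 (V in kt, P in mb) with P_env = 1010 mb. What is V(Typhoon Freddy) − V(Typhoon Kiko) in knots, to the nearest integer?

3 kt

Typhoon Freddy: ΔP = 63; V ≈ 6.9 × 63^0.635 ≈ 95.81 kt.
Typhoon Kiko: ΔP = 60; V ≈ 6.9 × 60^0.635 ≈ 92.89 kt.
Difference ≈ 95.81 − 92.89 = 2.92 → 3 kt.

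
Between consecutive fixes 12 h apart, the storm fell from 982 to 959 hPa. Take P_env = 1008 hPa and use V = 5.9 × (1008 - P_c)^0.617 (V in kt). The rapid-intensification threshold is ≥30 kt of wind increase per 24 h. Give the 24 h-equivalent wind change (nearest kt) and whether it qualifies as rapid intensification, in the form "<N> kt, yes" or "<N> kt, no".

V₁: ΔP = 26, V ≈ 5.9 × 26^0.617 ≈ 44.04 kt.
V₂: ΔP = 49, V ≈ 5.9 × 49^0.617 ≈ 65.12 kt.
ΔV over 12 h = 21.08 kt → 24 h equivalent = 21.08 × 24/12 ≈ 42.16 kt.
42 kt ≥ 30 kt ⇒ rapid intensification.

42 kt, yes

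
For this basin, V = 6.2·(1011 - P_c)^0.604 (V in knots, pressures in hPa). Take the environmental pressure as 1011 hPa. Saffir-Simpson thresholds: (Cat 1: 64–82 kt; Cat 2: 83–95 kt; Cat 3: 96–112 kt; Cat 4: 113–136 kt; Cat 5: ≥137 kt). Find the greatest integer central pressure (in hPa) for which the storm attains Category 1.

963 hPa

Category 1 begins at V = 64 kt.
Required ΔP = (64/6.2)^(1/0.604) = 10.323^1.656 ≈ 47.69 hPa.
P_c ≤ 1011 − 47.69 = 963.31, so the highest integer P_c is 963 hPa.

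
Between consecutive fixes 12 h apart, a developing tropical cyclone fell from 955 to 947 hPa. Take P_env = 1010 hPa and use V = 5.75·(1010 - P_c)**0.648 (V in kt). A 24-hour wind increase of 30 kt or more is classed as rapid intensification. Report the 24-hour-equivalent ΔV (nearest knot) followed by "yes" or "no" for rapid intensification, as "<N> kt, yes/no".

V₁: ΔP = 55, V ≈ 5.75 × 55^0.648 ≈ 77.17 kt.
V₂: ΔP = 63, V ≈ 5.75 × 63^0.648 ≈ 84.26 kt.
ΔV over 12 h = 7.09 kt → 24 h equivalent = 7.09 × 24/12 ≈ 14.18 kt.
14 kt < 30 kt ⇒ not rapid intensification.

14 kt, no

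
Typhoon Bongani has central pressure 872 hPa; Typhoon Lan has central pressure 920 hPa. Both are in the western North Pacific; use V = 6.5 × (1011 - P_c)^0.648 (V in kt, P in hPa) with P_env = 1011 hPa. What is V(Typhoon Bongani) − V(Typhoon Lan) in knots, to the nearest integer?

Typhoon Bongani: ΔP = 139; V ≈ 6.5 × 139^0.648 ≈ 159.07 kt.
Typhoon Lan: ΔP = 91; V ≈ 6.5 × 91^0.648 ≈ 120.88 kt.
Difference ≈ 159.07 − 120.88 = 38.19 → 38 kt.

38 kt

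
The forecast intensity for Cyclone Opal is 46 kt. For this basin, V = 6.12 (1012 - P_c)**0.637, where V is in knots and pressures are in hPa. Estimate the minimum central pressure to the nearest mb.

988 mb

ΔP = (V / 6.12)^(1/0.637) = (46/6.12)^1.570.
46/6.12 = 7.516; 7.516^1.570 ≈ 23.73 mb.
P_c = 1012 − 23.73 = 988.27 ≈ 988 mb.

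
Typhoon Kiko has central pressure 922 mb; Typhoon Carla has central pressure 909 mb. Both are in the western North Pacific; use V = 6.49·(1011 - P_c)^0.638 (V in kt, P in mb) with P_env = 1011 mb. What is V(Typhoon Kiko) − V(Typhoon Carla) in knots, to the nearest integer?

-10 kt

Typhoon Kiko: ΔP = 89; V ≈ 6.49 × 89^0.638 ≈ 113.75 kt.
Typhoon Carla: ΔP = 102; V ≈ 6.49 × 102^0.638 ≈ 124.09 kt.
Difference ≈ 113.75 − 124.09 = -10.34 → -10 kt.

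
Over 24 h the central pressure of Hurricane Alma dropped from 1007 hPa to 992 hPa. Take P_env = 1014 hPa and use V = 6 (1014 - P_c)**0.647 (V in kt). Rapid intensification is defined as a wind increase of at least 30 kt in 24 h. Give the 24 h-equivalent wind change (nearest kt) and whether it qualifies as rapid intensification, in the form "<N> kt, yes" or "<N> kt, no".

23 kt, no

V₁: ΔP = 7, V ≈ 6 × 7^0.647 ≈ 21.13 kt.
V₂: ΔP = 22, V ≈ 6 × 22^0.647 ≈ 44.33 kt.
ΔV over 24 h = 23.20 kt → 24 h equivalent = 23.20 × 24/24 ≈ 23.20 kt.
23 kt < 30 kt ⇒ not rapid intensification.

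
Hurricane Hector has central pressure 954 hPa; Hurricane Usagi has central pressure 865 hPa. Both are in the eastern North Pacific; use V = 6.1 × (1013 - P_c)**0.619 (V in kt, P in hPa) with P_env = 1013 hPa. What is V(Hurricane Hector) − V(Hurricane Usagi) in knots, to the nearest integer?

-58 kt

Hurricane Hector: ΔP = 59; V ≈ 6.1 × 59^0.619 ≈ 76.12 kt.
Hurricane Usagi: ΔP = 148; V ≈ 6.1 × 148^0.619 ≈ 134.50 kt.
Difference ≈ 76.12 − 134.50 = -58.38 → -58 kt.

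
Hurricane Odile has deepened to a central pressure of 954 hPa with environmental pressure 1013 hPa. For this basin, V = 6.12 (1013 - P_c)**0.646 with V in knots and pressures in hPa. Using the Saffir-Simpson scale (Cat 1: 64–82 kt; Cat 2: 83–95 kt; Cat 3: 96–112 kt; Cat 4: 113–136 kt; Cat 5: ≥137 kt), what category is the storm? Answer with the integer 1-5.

2

ΔP = 1013 − 954 = 59 hPa.
V ≈ 6.12 × 59^0.646 = 6.12 × 13.93 ≈ 85 kt.
85 kt falls in the Category 2 band.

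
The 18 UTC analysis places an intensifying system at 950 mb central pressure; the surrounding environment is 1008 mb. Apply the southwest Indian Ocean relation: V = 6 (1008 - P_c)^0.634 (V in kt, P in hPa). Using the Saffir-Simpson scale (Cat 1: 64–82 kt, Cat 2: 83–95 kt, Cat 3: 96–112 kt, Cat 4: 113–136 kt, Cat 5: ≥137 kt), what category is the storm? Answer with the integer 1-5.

ΔP = 1008 − 950 = 58 mb.
V ≈ 6 × 58^0.634 = 6 × 13.12 ≈ 79 kt.
79 kt falls in the Category 1 band.

1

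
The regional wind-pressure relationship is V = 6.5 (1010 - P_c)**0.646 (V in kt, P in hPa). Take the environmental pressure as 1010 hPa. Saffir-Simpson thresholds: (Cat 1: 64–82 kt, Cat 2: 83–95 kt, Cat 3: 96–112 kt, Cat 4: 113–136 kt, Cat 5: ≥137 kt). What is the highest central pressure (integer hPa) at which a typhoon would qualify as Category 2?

Category 2 begins at V = 83 kt.
Required ΔP = (83/6.5)^(1/0.646) = 12.769^1.548 ≈ 51.56 hPa.
P_c ≤ 1010 − 51.56 = 958.44, so the highest integer P_c is 958 hPa.

958 hPa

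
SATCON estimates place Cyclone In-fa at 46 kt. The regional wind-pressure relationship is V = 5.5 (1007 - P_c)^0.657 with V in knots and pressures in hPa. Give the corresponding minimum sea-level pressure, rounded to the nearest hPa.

982 hPa

ΔP = (V / 5.5)^(1/0.657) = (46/5.5)^1.522.
46/5.5 = 8.364; 8.364^1.522 ≈ 25.35 hPa.
P_c = 1007 − 25.35 = 981.65 ≈ 982 hPa.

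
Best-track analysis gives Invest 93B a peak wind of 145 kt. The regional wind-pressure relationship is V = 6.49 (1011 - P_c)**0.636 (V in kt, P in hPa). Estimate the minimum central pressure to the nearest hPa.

879 hPa

ΔP = (V / 6.49)^(1/0.636) = (145/6.49)^1.572.
145/6.49 = 22.342; 22.342^1.572 ≈ 132.21 hPa.
P_c = 1011 − 132.21 = 878.79 ≈ 879 hPa.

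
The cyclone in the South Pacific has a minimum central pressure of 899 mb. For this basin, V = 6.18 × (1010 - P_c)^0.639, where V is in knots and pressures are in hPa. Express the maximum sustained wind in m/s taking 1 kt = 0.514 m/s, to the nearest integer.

64 m/s

ΔP = 1010 − 899 = 111 mb.
V ≈ 6.18 × 111^0.639 = 6.18 × 20.275 ≈ 125.300 kt.
125.300 × 0.514 ≈ 64.40 m/s → 64 m/s.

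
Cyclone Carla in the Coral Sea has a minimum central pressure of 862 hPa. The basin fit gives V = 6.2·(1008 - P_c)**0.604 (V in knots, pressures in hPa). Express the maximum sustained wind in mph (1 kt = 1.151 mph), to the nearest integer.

145 mph

ΔP = 1008 − 862 = 146 hPa.
V ≈ 6.2 × 146^0.604 = 6.2 × 20.289 ≈ 125.794 kt.
125.794 × 1.151 ≈ 144.79 mph → 145 mph.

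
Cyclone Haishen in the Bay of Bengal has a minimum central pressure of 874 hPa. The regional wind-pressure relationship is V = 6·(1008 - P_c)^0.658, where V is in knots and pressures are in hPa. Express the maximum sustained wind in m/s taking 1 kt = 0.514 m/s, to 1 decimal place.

ΔP = 1008 − 874 = 134 hPa.
V ≈ 6 × 134^0.658 = 6 × 25.098 ≈ 150.587 kt.
150.587 × 0.514 ≈ 77.40 m/s → 77.4 m/s.

77.4 m/s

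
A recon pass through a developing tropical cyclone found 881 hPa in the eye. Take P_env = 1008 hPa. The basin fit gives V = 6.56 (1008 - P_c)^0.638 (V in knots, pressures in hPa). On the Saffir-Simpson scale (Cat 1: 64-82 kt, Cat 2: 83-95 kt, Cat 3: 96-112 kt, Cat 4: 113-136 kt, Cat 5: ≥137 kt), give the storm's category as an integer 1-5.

5

ΔP = 1008 − 881 = 127 hPa.
V ≈ 6.56 × 127^0.638 = 6.56 × 21.99 ≈ 144 kt.
144 kt falls in the Category 5 band.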